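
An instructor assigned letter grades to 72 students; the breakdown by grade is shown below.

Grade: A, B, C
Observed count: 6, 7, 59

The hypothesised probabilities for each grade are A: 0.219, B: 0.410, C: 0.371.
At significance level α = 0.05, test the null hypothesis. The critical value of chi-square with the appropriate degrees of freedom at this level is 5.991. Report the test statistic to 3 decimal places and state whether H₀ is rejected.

Expected counts E_i = n·p_i: 72×0.219 = 15.768, 72×0.410 = 29.52, 72×0.371 = 26.712.
cat         O        E   (O−E)²/E
A           6   15.768     6.0511
B           7    29.52    17.1799
C          59   26.712    39.0280
Sum = 62.259
df = 2. Since 62.259 > 5.991, we reject H₀.

62.259; reject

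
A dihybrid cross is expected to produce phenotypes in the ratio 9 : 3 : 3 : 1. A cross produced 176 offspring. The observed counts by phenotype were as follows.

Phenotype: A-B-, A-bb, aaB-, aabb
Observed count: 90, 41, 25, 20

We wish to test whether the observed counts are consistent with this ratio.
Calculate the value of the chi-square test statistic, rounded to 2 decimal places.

Ratio total = 16. Expected counts: 176×9/16 = 99, 176×3/16 = 33, 176×3/16 = 33, 176×1/16 = 11.
χ² = (90−99)²/99 + (41−33)²/33 + (25−33)²/33 + (20−11)²/11
   = 0.818 + 1.939 + 1.939 + 7.364
Sum = 12.06

12.06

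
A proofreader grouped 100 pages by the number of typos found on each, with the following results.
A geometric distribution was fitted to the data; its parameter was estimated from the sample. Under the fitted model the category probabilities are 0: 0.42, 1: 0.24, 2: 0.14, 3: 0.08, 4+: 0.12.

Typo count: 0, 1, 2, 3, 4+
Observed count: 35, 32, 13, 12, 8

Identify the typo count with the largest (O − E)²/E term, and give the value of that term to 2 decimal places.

1, 2.67

Expected counts E_i = n·p_i: 100×0.42 = 42, 100×0.24 = 24, 100×0.14 = 14, 100×0.08 = 8, 100×0.12 = 12.
χ² = (35−42)²/42 + (32−24)²/24 + (13−14)²/14 + (12−8)²/8 + (8−12)²/12
   = 1.167 + 2.667 + 0.071 + 2.000 + 1.333
The largest term is for 1: 2.67.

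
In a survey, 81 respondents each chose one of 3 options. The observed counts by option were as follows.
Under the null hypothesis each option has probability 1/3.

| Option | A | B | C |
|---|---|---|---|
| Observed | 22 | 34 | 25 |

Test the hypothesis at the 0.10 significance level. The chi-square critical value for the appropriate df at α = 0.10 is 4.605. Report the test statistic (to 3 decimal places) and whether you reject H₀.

2.889; do not reject

Expected count for each of the 3 categories: 81/3 = 27.
A: (22 − 27)²/27 = 25/27 = 0.9259
B: (34 − 27)²/27 = 49/27 = 1.8148
C: (25 − 27)²/27 = 4/27 = 0.1481
Sum = 2.889
df = 2. Since 2.889 < 4.605, we do not reject H₀.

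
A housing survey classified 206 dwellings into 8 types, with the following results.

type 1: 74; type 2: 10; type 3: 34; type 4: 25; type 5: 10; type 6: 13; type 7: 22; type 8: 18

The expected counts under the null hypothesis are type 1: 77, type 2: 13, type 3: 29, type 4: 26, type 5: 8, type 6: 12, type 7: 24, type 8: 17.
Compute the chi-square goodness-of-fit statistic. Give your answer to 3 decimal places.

type 1: (74 − 77)²/77 = 9/77 = 0.1169
type 2: (10 − 13)²/13 = 9/13 = 0.6923
type 3: (34 − 29)²/29 = 25/29 = 0.8621
type 4: (25 − 26)²/26 = 1/26 = 0.0385
type 5: (10 − 8)²/8 = 4/8 = 0.5000
type 6: (13 − 12)²/12 = 1/12 = 0.0833
type 7: (22 − 24)²/24 = 4/24 = 0.1667
type 8: (18 − 17)²/17 = 1/17 = 0.0588
Sum = 2.519

2.519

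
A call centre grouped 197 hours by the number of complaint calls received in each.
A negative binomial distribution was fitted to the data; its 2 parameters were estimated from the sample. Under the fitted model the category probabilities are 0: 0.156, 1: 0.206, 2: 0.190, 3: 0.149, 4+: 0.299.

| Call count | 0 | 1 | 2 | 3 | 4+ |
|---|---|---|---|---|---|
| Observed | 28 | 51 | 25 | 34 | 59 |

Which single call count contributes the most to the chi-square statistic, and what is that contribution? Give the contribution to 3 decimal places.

Expected counts E_i = n·p_i: 197×0.156 = 30.732, 197×0.206 = 40.582, 197×0.190 = 37.43, 197×0.149 = 29.353, 197×0.299 = 58.903.
χ² = (28−30.732)²/30.732 + (51−40.582)²/40.582 + (25−37.43)²/37.43 + (34−29.353)²/29.353 + (59−58.903)²/58.903
   = 0.2429 + 2.6745 + 4.1278 + 0.7357 + 0.0002
The largest term is for 2: 4.128.

2, 4.128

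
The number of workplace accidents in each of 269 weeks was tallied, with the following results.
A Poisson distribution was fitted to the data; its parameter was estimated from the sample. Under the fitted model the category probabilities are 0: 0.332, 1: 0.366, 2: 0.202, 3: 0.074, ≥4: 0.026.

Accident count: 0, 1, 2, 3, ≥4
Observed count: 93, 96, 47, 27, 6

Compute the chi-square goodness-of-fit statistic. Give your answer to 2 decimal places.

3.87

Expected counts E_i = n·p_i: 269×0.332 = 89.308, 269×0.366 = 98.454, 269×0.202 = 54.338, 269×0.074 = 19.906, 269×0.026 = 6.994.
0: (93 − 89.308)²/89.308 = 13.630864/89.308 = 0.153
1: (96 − 98.454)²/98.454 = 6.022116/98.454 = 0.061
2: (47 − 54.338)²/54.338 = 53.846244/54.338 = 0.991
3: (27 − 19.906)²/19.906 = 50.324836/19.906 = 2.528
≥4: (6 − 6.994)²/6.994 = 0.988036/6.994 = 0.141
Sum = 3.87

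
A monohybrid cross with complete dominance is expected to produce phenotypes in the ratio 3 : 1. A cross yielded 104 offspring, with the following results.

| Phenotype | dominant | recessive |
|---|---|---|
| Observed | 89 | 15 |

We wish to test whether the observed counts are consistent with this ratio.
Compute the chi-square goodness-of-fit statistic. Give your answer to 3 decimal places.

Ratio total = 4. Expected counts: 104×3/4 = 78, 104×1/4 = 26.
dominant: (89 − 78)²/78 = 121/78 = 1.5513
recessive: (15 − 26)²/26 = 121/26 = 4.6538
Sum = 6.205

6.205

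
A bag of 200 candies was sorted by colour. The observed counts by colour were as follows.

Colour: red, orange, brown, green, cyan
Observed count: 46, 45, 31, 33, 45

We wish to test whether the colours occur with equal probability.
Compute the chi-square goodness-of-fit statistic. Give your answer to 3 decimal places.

Under H₀ each category has probability 1/5, so each expected count is 200/5 = 40.
red: (46 − 40)²/40 = 36/40 = 0.9000
orange: (45 − 40)²/40 = 25/40 = 0.6250
brown: (31 − 40)²/40 = 81/40 = 2.0250
green: (33 − 40)²/40 = 49/40 = 1.2250
cyan: (45 − 40)²/40 = 25/40 = 0.6250
Sum = 5.400

5.400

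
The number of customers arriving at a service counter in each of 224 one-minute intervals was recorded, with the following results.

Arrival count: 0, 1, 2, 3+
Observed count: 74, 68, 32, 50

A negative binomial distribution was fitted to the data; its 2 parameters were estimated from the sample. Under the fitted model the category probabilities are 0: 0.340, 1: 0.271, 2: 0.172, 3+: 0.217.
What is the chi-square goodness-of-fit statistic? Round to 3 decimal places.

2.084

Expected counts E_i = n·p_i: 224×0.340 = 76.16, 224×0.271 = 60.704, 224×0.172 = 38.528, 224×0.217 = 48.608.
cat         O        E   (O−E)²/E
0          74    76.16     0.0613
1          68   60.704     0.8769
2          32   38.528     1.1061
3+         50   48.608     0.0399
Sum = 2.084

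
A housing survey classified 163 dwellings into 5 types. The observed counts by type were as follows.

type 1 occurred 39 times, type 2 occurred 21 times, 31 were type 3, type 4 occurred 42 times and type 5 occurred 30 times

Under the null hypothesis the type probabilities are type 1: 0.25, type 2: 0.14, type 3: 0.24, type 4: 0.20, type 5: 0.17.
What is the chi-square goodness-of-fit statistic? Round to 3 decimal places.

Expected counts E_i = n·p_i: 163×0.25 = 40.75, 163×0.14 = 22.82, 163×0.24 = 39.12, 163×0.20 = 32.6, 163×0.17 = 27.71.
χ² = (39−40.75)²/40.75 + (21−22.82)²/22.82 + (31−39.12)²/39.12 + (42−32.6)²/32.6 + (30−27.71)²/27.71
   = 0.0752 + 0.1452 + 1.6854 + 2.7104 + 0.1892
Sum = 4.805

4.805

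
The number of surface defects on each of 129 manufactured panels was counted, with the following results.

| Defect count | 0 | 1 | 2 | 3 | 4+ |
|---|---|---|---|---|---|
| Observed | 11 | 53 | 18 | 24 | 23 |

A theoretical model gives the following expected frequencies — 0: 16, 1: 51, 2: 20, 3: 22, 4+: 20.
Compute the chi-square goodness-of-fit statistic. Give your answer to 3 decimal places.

2.473

0: (11 − 16)²/16 = 25/16 = 1.5625
1: (53 − 51)²/51 = 4/51 = 0.0784
2: (18 − 20)²/20 = 4/20 = 0.2000
3: (24 − 22)²/22 = 4/22 = 0.1818
4+: (23 − 20)²/20 = 9/20 = 0.4500
Sum = 2.473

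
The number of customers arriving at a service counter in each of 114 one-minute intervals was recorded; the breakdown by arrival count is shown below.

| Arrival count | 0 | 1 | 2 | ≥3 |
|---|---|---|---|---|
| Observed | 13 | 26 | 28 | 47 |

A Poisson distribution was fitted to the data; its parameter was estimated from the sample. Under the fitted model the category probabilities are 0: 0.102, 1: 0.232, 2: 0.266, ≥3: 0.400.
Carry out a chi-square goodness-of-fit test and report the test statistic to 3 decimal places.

Expected counts E_i = n·p_i: 114×0.102 = 11.628, 114×0.232 = 26.448, 114×0.266 = 30.324, 114×0.400 = 45.6.
χ² = (13−11.628)²/11.628 + (26−26.448)²/26.448 + (28−30.324)²/30.324 + (47−45.6)²/45.6
   = 0.1619 + 0.0076 + 0.1781 + 0.0430
Sum = 0.391

0.391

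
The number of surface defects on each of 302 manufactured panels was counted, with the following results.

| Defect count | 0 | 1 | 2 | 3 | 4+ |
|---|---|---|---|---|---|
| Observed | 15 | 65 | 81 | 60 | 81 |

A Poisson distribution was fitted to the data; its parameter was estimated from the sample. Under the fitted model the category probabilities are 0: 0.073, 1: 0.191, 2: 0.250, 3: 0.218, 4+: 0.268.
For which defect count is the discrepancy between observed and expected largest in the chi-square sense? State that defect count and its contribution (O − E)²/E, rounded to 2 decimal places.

Expected counts E_i = n·p_i: 302×0.073 = 22.046, 302×0.191 = 57.682, 302×0.250 = 75.5, 302×0.218 = 65.836, 302×0.268 = 80.936.
0: (15 − 22.046)²/22.046 = 49.646116/22.046 = 2.252
1: (65 − 57.682)²/57.682 = 53.553124/57.682 = 0.928
2: (81 − 75.5)²/75.5 = 30.25/75.5 = 0.401
3: (60 − 65.836)²/65.836 = 34.058896/65.836 = 0.517
4+: (81 − 80.936)²/80.936 = 0.004096/80.936 = 0.000
The largest term is for 0: 2.25.

0, 2.25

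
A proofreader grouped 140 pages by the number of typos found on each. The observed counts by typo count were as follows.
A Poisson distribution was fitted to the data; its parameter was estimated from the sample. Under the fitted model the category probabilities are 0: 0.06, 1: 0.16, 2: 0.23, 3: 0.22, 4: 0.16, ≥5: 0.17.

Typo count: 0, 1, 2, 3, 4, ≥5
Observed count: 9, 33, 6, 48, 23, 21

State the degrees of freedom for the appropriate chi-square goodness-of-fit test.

There are k = 6 categories and 1 parameter estimated from the data, so df = 6 − 1 − 1 = 4.

4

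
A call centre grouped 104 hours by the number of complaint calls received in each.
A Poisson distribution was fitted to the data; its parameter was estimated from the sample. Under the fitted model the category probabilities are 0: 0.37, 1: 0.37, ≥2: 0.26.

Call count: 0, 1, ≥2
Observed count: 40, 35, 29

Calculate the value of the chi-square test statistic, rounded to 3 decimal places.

0.517

Expected counts E_i = n·p_i: 104×0.37 = 38.48, 104×0.37 = 38.48, 104×0.26 = 27.04.
cat         O        E   (O−E)²/E
0          40    38.48     0.0600
1          35    38.48     0.3147
≥2         29    27.04     0.1421
Sum = 0.517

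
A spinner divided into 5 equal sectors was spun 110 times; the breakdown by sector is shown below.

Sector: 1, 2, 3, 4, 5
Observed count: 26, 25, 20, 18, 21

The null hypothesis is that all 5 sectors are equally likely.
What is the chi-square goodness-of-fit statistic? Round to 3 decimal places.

Expected count for each of the 5 categories: 110/5 = 22.
1: (26 − 22)²/22 = 16/22 = 0.7273
2: (25 − 22)²/22 = 9/22 = 0.4091
3: (20 − 22)²/22 = 4/22 = 0.1818
4: (18 − 22)²/22 = 16/22 = 0.7273
5: (21 − 22)²/22 = 1/22 = 0.0455
Sum = 2.091

2.091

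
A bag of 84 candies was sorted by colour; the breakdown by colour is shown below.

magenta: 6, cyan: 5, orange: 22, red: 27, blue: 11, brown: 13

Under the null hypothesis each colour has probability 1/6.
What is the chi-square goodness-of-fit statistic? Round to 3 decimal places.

Under H₀ each category has probability 1/6, so each expected count is 84/6 = 14.
cat          O        E   (O−E)²/E
magenta      6       14     4.5714
cyan         5       14     5.7857
orange      22       14     4.5714
red         27       14    12.0714
blue        11       14     0.6429
brown       13       14     0.0714
Sum = 27.714

27.714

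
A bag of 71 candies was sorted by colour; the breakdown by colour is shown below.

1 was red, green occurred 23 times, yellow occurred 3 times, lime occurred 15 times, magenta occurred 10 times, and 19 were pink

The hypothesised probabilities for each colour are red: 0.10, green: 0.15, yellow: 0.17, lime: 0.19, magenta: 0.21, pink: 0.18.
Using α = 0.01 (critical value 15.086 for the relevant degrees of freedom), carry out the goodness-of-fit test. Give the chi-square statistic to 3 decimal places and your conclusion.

31.191; reject

Expected counts E_i = n·p_i: 71×0.10 = 7.1, 71×0.15 = 10.65, 71×0.17 = 12.07, 71×0.19 = 13.49, 71×0.21 = 14.91, 71×0.18 = 12.78.
χ² = (1−7.1)²/7.1 + (23−10.65)²/10.65 + (3−12.07)²/12.07 + (15−13.49)²/13.49 + (10−14.91)²/14.91 + (19−12.78)²/12.78
   = 5.2408 + 14.3214 + 6.8157 + 0.1690 + 1.6169 + 3.0273
Sum = 31.191
df = 5. Since 31.191 > 15.086, we reject H₀.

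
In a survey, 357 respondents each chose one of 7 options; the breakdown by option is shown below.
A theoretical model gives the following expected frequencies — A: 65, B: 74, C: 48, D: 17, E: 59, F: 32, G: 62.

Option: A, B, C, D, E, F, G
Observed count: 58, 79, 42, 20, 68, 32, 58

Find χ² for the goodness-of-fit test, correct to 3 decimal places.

χ² = (58−65)²/65 + (79−74)²/74 + (42−48)²/48 + (20−17)²/17 + (68−59)²/59 + (32−32)²/32 + (58−62)²/62
   = 0.7538 + 0.3378 + 0.7500 + 0.5294 + 1.3729 + 0.0000 + 0.2581
Sum = 4.002

4.002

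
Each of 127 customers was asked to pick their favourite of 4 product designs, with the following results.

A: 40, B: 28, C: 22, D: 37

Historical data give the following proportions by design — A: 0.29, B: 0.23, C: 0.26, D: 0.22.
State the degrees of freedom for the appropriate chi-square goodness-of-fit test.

3

There are k = 4 categories and no parameters were estimated from the data, so df = 4 − 1 = 3.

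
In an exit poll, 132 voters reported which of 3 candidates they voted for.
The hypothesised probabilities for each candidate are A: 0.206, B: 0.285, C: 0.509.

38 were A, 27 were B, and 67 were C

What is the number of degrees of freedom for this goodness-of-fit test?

There are k = 3 categories and no parameters were estimated from the data, so df = 3 − 1 = 2.

2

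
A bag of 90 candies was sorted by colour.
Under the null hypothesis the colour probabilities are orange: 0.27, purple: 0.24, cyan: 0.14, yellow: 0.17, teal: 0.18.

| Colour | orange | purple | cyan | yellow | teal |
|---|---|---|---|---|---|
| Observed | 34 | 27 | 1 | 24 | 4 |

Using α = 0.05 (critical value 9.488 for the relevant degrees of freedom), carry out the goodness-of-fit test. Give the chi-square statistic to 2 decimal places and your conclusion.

30.04; reject

Expected counts E_i = n·p_i: 90×0.27 = 24.3, 90×0.24 = 21.6, 90×0.14 = 12.6, 90×0.17 = 15.3, 90×0.18 = 16.2.
cat         O        E   (O−E)²/E
orange     34     24.3      3.872
purple     27     21.6      1.350
cyan        1     12.6     10.679
yellow     24     15.3      4.947
teal        4     16.2      9.188
Sum = 30.04
df = 4. Since 30.04 > 9.488, we reject H₀.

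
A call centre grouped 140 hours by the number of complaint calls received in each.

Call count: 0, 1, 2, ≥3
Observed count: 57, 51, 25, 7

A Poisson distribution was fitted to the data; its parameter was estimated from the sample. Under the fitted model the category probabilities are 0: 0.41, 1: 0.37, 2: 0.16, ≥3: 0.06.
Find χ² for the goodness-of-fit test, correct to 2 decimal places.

0.55

Expected counts E_i = n·p_i: 140×0.41 = 57.4, 140×0.37 = 51.8, 140×0.16 = 22.4, 140×0.06 = 8.4.
cat         O        E   (O−E)²/E
0          57     57.4      0.003
1          51     51.8      0.012
2          25     22.4      0.302
≥3          7      8.4      0.233
Sum = 0.55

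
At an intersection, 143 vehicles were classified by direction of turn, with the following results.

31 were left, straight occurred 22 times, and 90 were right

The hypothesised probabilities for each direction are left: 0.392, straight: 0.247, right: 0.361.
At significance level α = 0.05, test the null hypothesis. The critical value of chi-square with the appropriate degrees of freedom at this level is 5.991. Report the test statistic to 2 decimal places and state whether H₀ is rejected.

Expected counts E_i = n·p_i: 143×0.392 = 56.056, 143×0.247 = 35.321, 143×0.361 = 51.623.
cat           O        E   (O−E)²/E
left         31   56.056     11.200
straight     22   35.321      5.024
right        90   51.623     28.530
Sum = 44.75
df = 2. Since 44.75 > 5.991, we reject H₀.

44.75; reject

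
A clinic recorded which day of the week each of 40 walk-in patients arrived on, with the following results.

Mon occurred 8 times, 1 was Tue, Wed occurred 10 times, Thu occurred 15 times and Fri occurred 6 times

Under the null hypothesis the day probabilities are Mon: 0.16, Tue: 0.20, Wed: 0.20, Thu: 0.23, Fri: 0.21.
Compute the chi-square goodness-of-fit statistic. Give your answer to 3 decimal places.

Expected counts E_i = n·p_i: 40×0.16 = 6.4, 40×0.20 = 8, 40×0.20 = 8, 40×0.23 = 9.2, 40×0.21 = 8.4.
Mon: (8 − 6.4)²/6.4 = 2.56/6.4 = 0.4000
Tue: (1 − 8)²/8 = 49/8 = 6.1250
Wed: (10 − 8)²/8 = 4/8 = 0.5000
Thu: (15 − 9.2)²/9.2 = 33.64/9.2 = 3.6565
Fri: (6 − 8.4)²/8.4 = 5.76/8.4 = 0.6857
Sum = 11.367

11.367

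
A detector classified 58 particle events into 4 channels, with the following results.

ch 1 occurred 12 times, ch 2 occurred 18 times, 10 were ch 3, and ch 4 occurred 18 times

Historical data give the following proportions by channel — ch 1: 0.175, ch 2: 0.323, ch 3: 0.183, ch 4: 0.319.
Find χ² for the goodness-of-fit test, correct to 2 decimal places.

0.42

Expected counts E_i = n·p_i: 58×0.175 = 10.15, 58×0.323 = 18.734, 58×0.183 = 10.614, 58×0.319 = 18.502.
ch 1: (12 − 10.15)²/10.15 = 3.4225/10.15 = 0.337
ch 2: (18 − 18.734)²/18.734 = 0.538756/18.734 = 0.029
ch 3: (10 − 10.614)²/10.614 = 0.376996/10.614 = 0.036
ch 4: (18 − 18.502)²/18.502 = 0.252004/18.502 = 0.014
Sum = 0.42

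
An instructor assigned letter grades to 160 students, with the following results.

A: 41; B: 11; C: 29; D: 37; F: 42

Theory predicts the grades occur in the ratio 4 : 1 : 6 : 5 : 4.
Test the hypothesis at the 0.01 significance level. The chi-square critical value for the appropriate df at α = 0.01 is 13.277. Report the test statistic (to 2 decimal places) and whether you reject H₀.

Ratio total = 20. Expected counts: 160×4/20 = 32, 160×1/20 = 8, 160×6/20 = 48, 160×5/20 = 40, 160×4/20 = 32.
cat         O        E   (O−E)²/E
A          41       32      2.531
B          11        8      1.125
C          29       48      7.521
D          37       40      0.225
F          42       32      3.125
Sum = 14.53
df = 4. Since 14.53 > 13.277, we reject H₀.

14.53; reject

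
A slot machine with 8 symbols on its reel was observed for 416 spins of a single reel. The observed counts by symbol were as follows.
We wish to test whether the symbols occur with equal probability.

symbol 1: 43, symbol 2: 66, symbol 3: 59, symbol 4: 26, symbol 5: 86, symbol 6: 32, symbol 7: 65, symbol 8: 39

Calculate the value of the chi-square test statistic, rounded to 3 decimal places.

55.692

Under H₀ each category has probability 1/8, so each expected count is 416/8 = 52.
cat           O        E   (O−E)²/E
symbol 1     43       52     1.5577
symbol 2     66       52     3.7692
symbol 3     59       52     0.9423
symbol 4     26       52    13.0000
symbol 5     86       52    22.2308
symbol 6     32       52     7.6923
symbol 7     65       52     3.2500
symbol 8     39       52     3.2500
Sum = 55.692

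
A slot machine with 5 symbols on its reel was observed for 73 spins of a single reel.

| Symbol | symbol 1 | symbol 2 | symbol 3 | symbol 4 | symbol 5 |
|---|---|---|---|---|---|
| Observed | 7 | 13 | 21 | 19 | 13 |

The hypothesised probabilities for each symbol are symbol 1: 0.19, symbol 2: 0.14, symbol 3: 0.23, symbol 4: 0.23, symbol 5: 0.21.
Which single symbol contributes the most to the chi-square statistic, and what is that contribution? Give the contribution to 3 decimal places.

symbol 1, 3.403

Expected counts E_i = n·p_i: 73×0.19 = 13.87, 73×0.14 = 10.22, 73×0.23 = 16.79, 73×0.23 = 16.79, 73×0.21 = 15.33.
cat           O        E   (O−E)²/E
symbol 1      7    13.87     3.4028
symbol 2     13    10.22     0.7562
symbol 3     21    16.79     1.0556
symbol 4     19    16.79     0.2909
symbol 5     13    15.33     0.3541
The largest term is for symbol 1: 3.403.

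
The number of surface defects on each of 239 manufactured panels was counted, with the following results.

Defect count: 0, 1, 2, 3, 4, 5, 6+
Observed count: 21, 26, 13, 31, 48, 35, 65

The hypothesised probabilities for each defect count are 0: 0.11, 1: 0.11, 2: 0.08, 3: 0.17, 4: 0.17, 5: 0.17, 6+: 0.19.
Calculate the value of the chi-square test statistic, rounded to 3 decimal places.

15.877

Expected counts E_i = n·p_i: 239×0.11 = 26.29, 239×0.11 = 26.29, 239×0.08 = 19.12, 239×0.17 = 40.63, 239×0.17 = 40.63, 239×0.17 = 40.63, 239×0.19 = 45.41.
0: (21 − 26.29)²/26.29 = 27.9841/26.29 = 1.0644
1: (26 − 26.29)²/26.29 = 0.0841/26.29 = 0.0032
2: (13 − 19.12)²/19.12 = 37.4544/19.12 = 1.9589
3: (31 − 40.63)²/40.63 = 92.7369/40.63 = 2.2825
4: (48 − 40.63)²/40.63 = 54.3169/40.63 = 1.3369
5: (35 − 40.63)²/40.63 = 31.6969/40.63 = 0.7801
6+: (65 − 45.41)²/45.41 = 383.7681/45.41 = 8.4512
Sum = 15.877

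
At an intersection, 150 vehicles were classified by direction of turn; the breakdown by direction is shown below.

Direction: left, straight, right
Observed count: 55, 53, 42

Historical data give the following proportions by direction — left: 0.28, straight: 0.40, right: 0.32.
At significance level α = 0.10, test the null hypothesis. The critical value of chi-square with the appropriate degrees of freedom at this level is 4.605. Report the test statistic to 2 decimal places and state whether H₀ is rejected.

Expected counts E_i = n·p_i: 150×0.28 = 42, 150×0.40 = 60, 150×0.32 = 48.
cat           O        E   (O−E)²/E
left         55       42      4.024
straight     53       60      0.817
right        42       48      0.750
Sum = 5.59
df = 2. Since 5.59 > 4.605, we reject H₀.

5.59; reject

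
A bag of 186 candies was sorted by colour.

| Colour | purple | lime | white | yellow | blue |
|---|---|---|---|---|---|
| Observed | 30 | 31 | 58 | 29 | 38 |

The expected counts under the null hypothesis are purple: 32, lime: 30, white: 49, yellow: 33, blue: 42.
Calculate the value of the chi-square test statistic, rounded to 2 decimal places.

2.68

purple: (30 − 32)²/32 = 4/32 = 0.125
lime: (31 − 30)²/30 = 1/30 = 0.033
white: (58 − 49)²/49 = 81/49 = 1.653
yellow: (29 − 33)²/33 = 16/33 = 0.485
blue: (38 − 42)²/42 = 16/42 = 0.381
Sum = 2.68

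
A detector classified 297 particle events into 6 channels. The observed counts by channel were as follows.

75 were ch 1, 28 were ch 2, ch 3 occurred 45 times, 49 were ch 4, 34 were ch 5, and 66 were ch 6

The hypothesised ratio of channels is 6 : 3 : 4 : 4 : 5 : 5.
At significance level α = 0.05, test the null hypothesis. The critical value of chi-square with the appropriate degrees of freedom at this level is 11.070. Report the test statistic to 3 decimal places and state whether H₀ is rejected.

Ratio total = 27. Expected counts: 297×6/27 = 66, 297×3/27 = 33, 297×4/27 = 44, 297×4/27 = 44, 297×5/27 = 55, 297×5/27 = 55.
ch 1: (75 − 66)²/66 = 81/66 = 1.2273
ch 2: (28 − 33)²/33 = 25/33 = 0.7576
ch 3: (45 − 44)²/44 = 1/44 = 0.0227
ch 4: (49 − 44)²/44 = 25/44 = 0.5682
ch 5: (34 − 55)²/55 = 441/55 = 8.0182
ch 6: (66 − 55)²/55 = 121/55 = 2.2000
Sum = 12.794
df = 5. Since 12.794 > 11.070, we reject H₀.

12.794; reject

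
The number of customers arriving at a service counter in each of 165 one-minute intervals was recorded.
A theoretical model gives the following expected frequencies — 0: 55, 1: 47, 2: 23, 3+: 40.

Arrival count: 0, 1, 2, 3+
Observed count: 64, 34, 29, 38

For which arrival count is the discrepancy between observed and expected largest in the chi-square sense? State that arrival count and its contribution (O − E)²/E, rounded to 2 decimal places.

1, 3.60

χ² = (64−55)²/55 + (34−47)²/47 + (29−23)²/23 + (38−40)²/40
   = 1.473 + 3.596 + 1.565 + 0.100
The largest term is for 1: 3.60.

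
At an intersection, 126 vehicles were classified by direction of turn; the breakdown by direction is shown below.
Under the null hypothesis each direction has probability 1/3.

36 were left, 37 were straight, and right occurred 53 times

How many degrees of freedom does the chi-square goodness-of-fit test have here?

2

There are k = 3 categories and no parameters were estimated from the data, so df = 3 − 1 = 2.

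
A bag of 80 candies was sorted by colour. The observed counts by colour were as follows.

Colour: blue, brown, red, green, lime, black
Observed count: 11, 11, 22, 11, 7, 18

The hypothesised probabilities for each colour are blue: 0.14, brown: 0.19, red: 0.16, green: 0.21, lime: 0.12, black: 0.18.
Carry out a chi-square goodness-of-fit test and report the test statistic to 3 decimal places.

11.383

Expected counts E_i = n·p_i: 80×0.14 = 11.2, 80×0.19 = 15.2, 80×0.16 = 12.8, 80×0.21 = 16.8, 80×0.12 = 9.6, 80×0.18 = 14.4.
cat         O        E   (O−E)²/E
blue       11     11.2     0.0036
brown      11     15.2     1.1605
red        22     12.8     6.6125
green      11     16.8     2.0024
lime        7      9.6     0.7042
black      18     14.4     0.9000
Sum = 11.383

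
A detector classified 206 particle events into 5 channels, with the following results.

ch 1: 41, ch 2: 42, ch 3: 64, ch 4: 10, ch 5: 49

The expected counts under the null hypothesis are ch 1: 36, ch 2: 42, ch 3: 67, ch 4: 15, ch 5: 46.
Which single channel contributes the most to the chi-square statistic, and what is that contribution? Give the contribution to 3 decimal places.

χ² = (41−36)²/36 + (42−42)²/42 + (64−67)²/67 + (10−15)²/15 + (49−46)²/46
   = 0.6944 + 0.0000 + 0.1343 + 1.6667 + 0.1957
The largest term is for ch 4: 1.667.

ch 4, 1.667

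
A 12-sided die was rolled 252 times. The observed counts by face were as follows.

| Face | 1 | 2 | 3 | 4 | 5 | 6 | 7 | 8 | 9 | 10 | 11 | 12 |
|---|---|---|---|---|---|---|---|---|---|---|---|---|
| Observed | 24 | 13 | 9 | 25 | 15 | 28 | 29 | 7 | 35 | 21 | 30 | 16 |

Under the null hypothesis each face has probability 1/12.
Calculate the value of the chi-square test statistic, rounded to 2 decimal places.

Under H₀ each category has probability 1/12, so each expected count is 252/12 = 21.
χ² = (24−21)²/21 + (13−21)²/21 + (9−21)²/21 + (25−21)²/21 + (15−21)²/21 + (28−21)²/21 + (29−21)²/21 + (7−21)²/21 + (35−21)²/21 + (21−21)²/21 + (30−21)²/21 + (16−21)²/21
   = 0.429 + 3.048 + 6.857 + 0.762 + 1.714 + 2.333 + 3.048 + 9.333 + 9.333 + 0.000 + 3.857 + 1.190
Sum = 41.90

41.90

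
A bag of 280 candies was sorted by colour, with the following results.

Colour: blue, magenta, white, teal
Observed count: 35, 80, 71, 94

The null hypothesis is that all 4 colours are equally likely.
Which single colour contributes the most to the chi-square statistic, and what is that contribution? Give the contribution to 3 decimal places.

blue, 17.500

Expected count for each of the 4 categories: 280/4 = 70.
blue: (35 − 70)²/70 = 1225/70 = 17.5000
magenta: (80 − 70)²/70 = 100/70 = 1.4286
white: (71 − 70)²/70 = 1/70 = 0.0143
teal: (94 − 70)²/70 = 576/70 = 8.2286
The largest term is for blue: 17.500.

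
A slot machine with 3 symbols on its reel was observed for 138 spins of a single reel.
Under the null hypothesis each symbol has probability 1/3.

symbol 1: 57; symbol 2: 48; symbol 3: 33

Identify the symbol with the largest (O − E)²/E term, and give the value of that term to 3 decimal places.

symbol 3, 3.674

Expected count for each of the 3 categories: 138/3 = 46.
symbol 1: (57 − 46)²/46 = 121/46 = 2.6304
symbol 2: (48 − 46)²/46 = 4/46 = 0.0870
symbol 3: (33 − 46)²/46 = 169/46 = 3.6739
The largest term is for symbol 3: 3.674.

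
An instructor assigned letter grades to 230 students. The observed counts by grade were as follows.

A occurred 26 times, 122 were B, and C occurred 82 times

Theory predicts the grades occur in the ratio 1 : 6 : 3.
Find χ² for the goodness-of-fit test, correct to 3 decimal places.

Ratio total = 10. Expected counts: 230×1/10 = 23, 230×6/10 = 138, 230×3/10 = 69.
χ² = (26−23)²/23 + (122−138)²/138 + (82−69)²/69
   = 0.3913 + 1.8551 + 2.4493
Sum = 4.696

4.696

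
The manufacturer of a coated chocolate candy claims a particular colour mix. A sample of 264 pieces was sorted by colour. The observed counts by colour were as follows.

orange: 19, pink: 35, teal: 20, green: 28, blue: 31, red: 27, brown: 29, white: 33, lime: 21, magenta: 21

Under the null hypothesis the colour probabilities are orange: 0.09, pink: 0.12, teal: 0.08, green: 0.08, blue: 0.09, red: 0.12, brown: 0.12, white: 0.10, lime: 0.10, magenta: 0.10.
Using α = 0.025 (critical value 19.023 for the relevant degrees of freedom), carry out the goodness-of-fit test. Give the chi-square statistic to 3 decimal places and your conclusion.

10.585; do not reject

Expected counts E_i = n·p_i: 264×0.09 = 23.76, 264×0.12 = 31.68, 264×0.08 = 21.12, 264×0.08 = 21.12, 264×0.09 = 23.76, 264×0.12 = 31.68, 264×0.12 = 31.68, 264×0.10 = 26.4, 264×0.10 = 26.4, 264×0.10 = 26.4.
cat          O        E   (O−E)²/E
orange      19    23.76     0.9536
pink        35    31.68     0.3479
teal        20    21.12     0.0594
green       28    21.12     2.2412
blue        31    23.76     2.2061
red         27    31.68     0.6914
brown       29    31.68     0.2267
white       33     26.4     1.6500
lime        21     26.4     1.1045
magenta     21     26.4     1.1045
Sum = 10.585
df = 9. Since 10.585 < 19.023, we do not reject H₀.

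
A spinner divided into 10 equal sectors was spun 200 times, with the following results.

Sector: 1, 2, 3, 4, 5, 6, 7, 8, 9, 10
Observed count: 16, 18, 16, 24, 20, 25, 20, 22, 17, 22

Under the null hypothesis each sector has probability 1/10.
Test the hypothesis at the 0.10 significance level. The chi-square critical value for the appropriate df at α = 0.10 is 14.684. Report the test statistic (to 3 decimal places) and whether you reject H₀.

4.700; do not reject

Expected count for each of the 10 categories: 200/10 = 20.
1: (16 − 20)²/20 = 16/20 = 0.8000
2: (18 − 20)²/20 = 4/20 = 0.2000
3: (16 − 20)²/20 = 16/20 = 0.8000
4: (24 − 20)²/20 = 16/20 = 0.8000
5: (20 − 20)²/20 = 0/20 = 0.0000
6: (25 − 20)²/20 = 25/20 = 1.2500
7: (20 − 20)²/20 = 0/20 = 0.0000
8: (22 − 20)²/20 = 4/20 = 0.2000
9: (17 − 20)²/20 = 9/20 = 0.4500
10: (22 − 20)²/20 = 4/20 = 0.2000
Sum = 4.700
df = 9. Since 4.700 < 14.684, we do not reject H₀.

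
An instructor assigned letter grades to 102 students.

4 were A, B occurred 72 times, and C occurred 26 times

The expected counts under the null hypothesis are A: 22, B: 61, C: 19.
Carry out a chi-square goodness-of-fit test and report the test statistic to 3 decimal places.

19.290

χ² = (4−22)²/22 + (72−61)²/61 + (26−19)²/19
   = 14.7273 + 1.9836 + 2.5789
Sum = 19.290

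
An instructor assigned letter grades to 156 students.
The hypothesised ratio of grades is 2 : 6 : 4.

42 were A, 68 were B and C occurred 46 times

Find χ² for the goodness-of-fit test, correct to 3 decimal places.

11.821

Ratio total = 12. Expected counts: 156×2/12 = 26, 156×6/12 = 78, 156×4/12 = 52.
A: (42 − 26)²/26 = 256/26 = 9.8462
B: (68 − 78)²/78 = 100/78 = 1.2821
C: (46 − 52)²/52 = 36/52 = 0.6923
Sum = 11.821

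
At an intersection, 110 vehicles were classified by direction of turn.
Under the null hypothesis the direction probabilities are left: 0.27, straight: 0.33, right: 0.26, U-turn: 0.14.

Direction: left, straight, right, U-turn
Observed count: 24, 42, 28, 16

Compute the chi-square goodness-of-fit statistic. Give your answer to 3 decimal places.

Expected counts E_i = n·p_i: 110×0.27 = 29.7, 110×0.33 = 36.3, 110×0.26 = 28.6, 110×0.14 = 15.4.
χ² = (24−29.7)²/29.7 + (42−36.3)²/36.3 + (28−28.6)²/28.6 + (16−15.4)²/15.4
   = 1.0939 + 0.8950 + 0.0126 + 0.0234
Sum = 2.025

2.025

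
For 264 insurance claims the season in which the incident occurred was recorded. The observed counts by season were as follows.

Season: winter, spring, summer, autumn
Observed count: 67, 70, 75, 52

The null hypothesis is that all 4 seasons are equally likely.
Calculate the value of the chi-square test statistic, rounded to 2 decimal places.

4.45

Under H₀ each category has probability 1/4, so each expected count is 264/4 = 66.
winter: (67 − 66)²/66 = 1/66 = 0.015
spring: (70 − 66)²/66 = 16/66 = 0.242
summer: (75 − 66)²/66 = 81/66 = 1.227
autumn: (52 − 66)²/66 = 196/66 = 2.970
Sum = 4.45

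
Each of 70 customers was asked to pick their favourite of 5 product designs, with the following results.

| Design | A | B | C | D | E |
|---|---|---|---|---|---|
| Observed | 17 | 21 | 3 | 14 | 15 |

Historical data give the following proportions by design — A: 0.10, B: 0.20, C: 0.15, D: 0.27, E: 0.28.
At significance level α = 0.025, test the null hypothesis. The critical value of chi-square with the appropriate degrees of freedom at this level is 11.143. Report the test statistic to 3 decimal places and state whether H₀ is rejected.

Expected counts E_i = n·p_i: 70×0.10 = 7, 70×0.20 = 14, 70×0.15 = 10.5, 70×0.27 = 18.9, 70×0.28 = 19.6.
A: (17 − 7)²/7 = 100/7 = 14.2857
B: (21 − 14)²/14 = 49/14 = 3.5000
C: (3 − 10.5)²/10.5 = 56.25/10.5 = 5.3571
D: (14 − 18.9)²/18.9 = 24.01/18.9 = 1.2704
E: (15 − 19.6)²/19.6 = 21.16/19.6 = 1.0796
Sum = 25.493
df = 4. Since 25.493 > 11.143, we reject H₀.

25.493; reject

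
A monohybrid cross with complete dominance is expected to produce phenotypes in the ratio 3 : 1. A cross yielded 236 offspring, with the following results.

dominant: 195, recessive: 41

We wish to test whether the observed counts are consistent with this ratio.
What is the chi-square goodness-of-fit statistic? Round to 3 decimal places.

7.322

Ratio total = 4. Expected counts: 236×3/4 = 177, 236×1/4 = 59.
dominant: (195 − 177)²/177 = 324/177 = 1.8305
recessive: (41 − 59)²/59 = 324/59 = 5.4915
Sum = 7.322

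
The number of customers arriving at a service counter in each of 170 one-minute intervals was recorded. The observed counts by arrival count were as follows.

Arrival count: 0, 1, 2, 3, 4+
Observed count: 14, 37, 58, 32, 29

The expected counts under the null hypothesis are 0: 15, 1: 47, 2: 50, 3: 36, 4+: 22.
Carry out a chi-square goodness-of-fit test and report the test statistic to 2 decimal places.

6.15

χ² = (14−15)²/15 + (37−47)²/47 + (58−50)²/50 + (32−36)²/36 + (29−22)²/22
   = 0.067 + 2.128 + 1.280 + 0.444 + 2.227
Sum = 6.15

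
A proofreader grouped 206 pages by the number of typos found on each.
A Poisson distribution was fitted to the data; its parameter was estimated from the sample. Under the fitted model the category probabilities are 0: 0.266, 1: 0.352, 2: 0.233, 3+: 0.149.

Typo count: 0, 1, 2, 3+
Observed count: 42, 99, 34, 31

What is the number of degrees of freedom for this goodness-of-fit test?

There are k = 4 categories and 1 parameter estimated from the data, so df = 4 − 1 − 1 = 2.

2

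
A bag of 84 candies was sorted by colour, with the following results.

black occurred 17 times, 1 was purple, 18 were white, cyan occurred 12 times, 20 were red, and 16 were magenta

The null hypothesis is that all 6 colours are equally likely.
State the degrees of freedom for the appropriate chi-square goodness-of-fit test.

There are k = 6 categories and no parameters were estimated from the data, so df = 6 − 1 = 5.

5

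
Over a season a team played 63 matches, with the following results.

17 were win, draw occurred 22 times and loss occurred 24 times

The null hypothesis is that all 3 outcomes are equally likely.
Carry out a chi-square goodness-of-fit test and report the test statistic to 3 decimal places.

1.238

Expected count for each of the 3 categories: 63/3 = 21.
χ² = (17−21)²/21 + (22−21)²/21 + (24−21)²/21
   = 0.7619 + 0.0476 + 0.4286
Sum = 1.238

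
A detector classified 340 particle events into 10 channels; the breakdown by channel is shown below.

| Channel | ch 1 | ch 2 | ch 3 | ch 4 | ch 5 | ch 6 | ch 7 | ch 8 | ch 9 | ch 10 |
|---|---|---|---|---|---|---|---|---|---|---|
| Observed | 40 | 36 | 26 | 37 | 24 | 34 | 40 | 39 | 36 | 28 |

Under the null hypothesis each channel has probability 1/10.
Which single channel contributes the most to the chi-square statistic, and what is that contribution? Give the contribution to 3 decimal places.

Expected count for each of the 10 categories: 340/10 = 34.
ch 1: (40 − 34)²/34 = 36/34 = 1.0588
ch 2: (36 − 34)²/34 = 4/34 = 0.1176
ch 3: (26 − 34)²/34 = 64/34 = 1.8824
ch 4: (37 − 34)²/34 = 9/34 = 0.2647
ch 5: (24 − 34)²/34 = 100/34 = 2.9412
ch 6: (34 − 34)²/34 = 0/34 = 0.0000
ch 7: (40 − 34)²/34 = 36/34 = 1.0588
ch 8: (39 − 34)²/34 = 25/34 = 0.7353
ch 9: (36 − 34)²/34 = 4/34 = 0.1176
ch 10: (28 − 34)²/34 = 36/34 = 1.0588
The largest term is for ch 5: 2.941.

ch 5, 2.941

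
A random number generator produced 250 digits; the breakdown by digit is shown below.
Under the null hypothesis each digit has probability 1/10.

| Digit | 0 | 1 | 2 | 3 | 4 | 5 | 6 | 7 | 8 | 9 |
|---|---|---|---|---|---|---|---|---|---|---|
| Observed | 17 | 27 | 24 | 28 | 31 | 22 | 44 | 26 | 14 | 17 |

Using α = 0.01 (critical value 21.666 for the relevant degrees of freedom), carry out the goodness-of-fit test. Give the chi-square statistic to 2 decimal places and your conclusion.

26.80; reject

Expected count for each of the 10 categories: 250/10 = 25.
cat         O        E   (O−E)²/E
0          17       25      2.560
1          27       25      0.160
2          24       25      0.040
3          28       25      0.360
4          31       25      1.440
5          22       25      0.360
6          44       25     14.440
7          26       25      0.040
8          14       25      4.840
9          17       25      2.560
Sum = 26.80
df = 9. Since 26.80 > 21.666, we reject H₀.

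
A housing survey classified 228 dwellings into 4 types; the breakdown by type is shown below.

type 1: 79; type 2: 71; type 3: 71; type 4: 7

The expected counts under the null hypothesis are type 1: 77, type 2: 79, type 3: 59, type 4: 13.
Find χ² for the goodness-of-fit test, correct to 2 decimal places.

type 1: (79 − 77)²/77 = 4/77 = 0.052
type 2: (71 − 79)²/79 = 64/79 = 0.810
type 3: (71 − 59)²/59 = 144/59 = 2.441
type 4: (7 − 13)²/13 = 36/13 = 2.769
Sum = 6.07

6.07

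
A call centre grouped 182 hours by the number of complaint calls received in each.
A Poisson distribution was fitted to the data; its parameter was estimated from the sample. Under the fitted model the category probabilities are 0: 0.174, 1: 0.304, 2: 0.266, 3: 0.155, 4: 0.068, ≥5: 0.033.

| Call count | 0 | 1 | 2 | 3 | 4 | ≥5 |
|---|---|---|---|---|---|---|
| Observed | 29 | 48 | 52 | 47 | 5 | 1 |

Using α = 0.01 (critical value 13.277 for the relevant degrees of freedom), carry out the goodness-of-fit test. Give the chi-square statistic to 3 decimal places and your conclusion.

Expected counts E_i = n·p_i: 182×0.174 = 31.668, 182×0.304 = 55.328, 182×0.266 = 48.412, 182×0.155 = 28.21, 182×0.068 = 12.376, 182×0.033 = 6.006.
0: (29 − 31.668)²/31.668 = 7.118224/31.668 = 0.2248
1: (48 − 55.328)²/55.328 = 53.699584/55.328 = 0.9706
2: (52 − 48.412)²/48.412 = 12.873744/48.412 = 0.2659
3: (47 − 28.21)²/28.21 = 353.0641/28.21 = 12.5156
4: (5 − 12.376)²/12.376 = 54.405376/12.376 = 4.3960
≥5: (1 − 6.006)²/6.006 = 25.060036/6.006 = 4.1725
Sum = 22.545
df = 4. Since 22.545 > 13.277, we reject H₀.

22.545; reject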